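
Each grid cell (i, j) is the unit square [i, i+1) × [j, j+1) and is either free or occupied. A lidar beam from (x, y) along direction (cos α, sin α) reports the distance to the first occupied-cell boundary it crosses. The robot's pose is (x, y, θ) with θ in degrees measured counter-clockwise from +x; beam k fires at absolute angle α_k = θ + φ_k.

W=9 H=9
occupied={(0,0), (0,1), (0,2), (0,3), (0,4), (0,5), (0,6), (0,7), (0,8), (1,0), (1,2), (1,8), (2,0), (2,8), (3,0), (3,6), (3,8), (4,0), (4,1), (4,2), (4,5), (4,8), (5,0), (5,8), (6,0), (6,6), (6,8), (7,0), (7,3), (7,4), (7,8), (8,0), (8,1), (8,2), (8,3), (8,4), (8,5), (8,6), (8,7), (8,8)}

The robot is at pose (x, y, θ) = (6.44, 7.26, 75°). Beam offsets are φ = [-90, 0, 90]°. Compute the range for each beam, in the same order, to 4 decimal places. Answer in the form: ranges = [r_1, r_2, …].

beam 1: φ=-90°, α=345°
  d=(0.9659,-0.2588)  start (6,7)  tX=0.5798 tY=1.0046  stride 1/|dx|=1.0353 1/|dy|=3.8637
    cross x-line → (7,7), t=0.5798
    cross y-line → (7,6), t=1.0046
    cross x-line → (8,6), t=1.6150 (wall)
  → r_1 = 1.6150
beam 2: φ=0°, α=75°
  d=(0.2588,0.9659)  start (6,7)  tX=2.1637 tY=0.7661  stride 1/|dx|=3.8637 1/|dy|=1.0353
    cross y-line → (6,8), t=0.7661 (wall)
  → r_2 = 0.7661
beam 3: φ=90°, α=165°
  d=(-0.9659,0.2588)  start (6,7)  tX=0.4555 tY=2.8591  stride 1/|dx|=1.0353 1/|dy|=3.8637
    cross x-line → (5,7), t=0.4555
    cross x-line → (4,7), t=1.4908
    cross x-line → (3,7), t=2.5261
    cross y-line → (3,8), t=2.8591 (wall)
  → r_3 = 2.8591

ranges = [1.6150, 0.7661, 2.8591]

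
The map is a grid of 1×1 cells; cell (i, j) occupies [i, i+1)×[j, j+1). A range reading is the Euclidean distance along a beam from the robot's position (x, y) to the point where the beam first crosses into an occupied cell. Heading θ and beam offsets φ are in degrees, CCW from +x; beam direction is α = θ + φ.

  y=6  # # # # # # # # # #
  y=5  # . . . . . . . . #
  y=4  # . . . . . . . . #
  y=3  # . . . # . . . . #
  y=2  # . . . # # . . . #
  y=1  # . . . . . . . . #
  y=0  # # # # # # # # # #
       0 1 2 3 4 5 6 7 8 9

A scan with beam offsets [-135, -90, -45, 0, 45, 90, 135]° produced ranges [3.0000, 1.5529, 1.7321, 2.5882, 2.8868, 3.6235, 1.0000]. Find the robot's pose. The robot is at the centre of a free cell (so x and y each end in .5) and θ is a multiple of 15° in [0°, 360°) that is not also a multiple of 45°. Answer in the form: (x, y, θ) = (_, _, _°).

Enumerate (i+0.5, j+0.5, θ) over the 37 free cells and 16 admissible headings. For each, cast all 7 beams and compare to the given ranges.
  (1.5, 3.5, 300°): beam 1 = 0.5176 ≠ 3.0000 ✗
  (7.5, 5.5, 210°): beam 1 = 0.5176 ≠ 3.0000 ✗
  (5.5, 4.5, 60°): beam 1 = 1.5529 ≠ 3.0000 ✗
  (2.5, 2.5, 300°): beam 1 = 1.5529 ≠ 3.0000 ✗
  …
  (3.5, 4.5, 165°): r_1=3.0000, r_2=1.5529, r_3=1.7321, r_4=2.5882, r_5=2.8868, r_6=3.6235, r_7=1.0000 — all match ✓
No second candidate reproduces the full scan.

(x, y, θ) = (3.5, 4.5, 165°)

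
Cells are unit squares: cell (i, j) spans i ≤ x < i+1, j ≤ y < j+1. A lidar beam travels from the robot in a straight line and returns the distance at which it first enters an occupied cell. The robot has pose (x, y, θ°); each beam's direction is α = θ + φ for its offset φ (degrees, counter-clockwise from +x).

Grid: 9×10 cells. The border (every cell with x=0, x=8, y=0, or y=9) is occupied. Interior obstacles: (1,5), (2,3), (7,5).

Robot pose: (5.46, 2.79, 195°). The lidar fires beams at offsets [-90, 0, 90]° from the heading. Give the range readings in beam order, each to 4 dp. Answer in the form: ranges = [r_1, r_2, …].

beam 1: φ=-90°, α=105°
  direction (-0.2588, 0.9659); cell (5,2); t to first gridline: x 1.7773, y 0.2174 (then +3.8637 / +1.0353)
    (5,3) via y @ 0.2174
    (5,4) via y @ 1.2527
    (4,4) via x @ 1.7773
    (4,5) via y @ 2.2880
    (4,6) via y @ 3.3232
    (4,7) via y @ 4.3585
    (4,8) via y @ 5.3938
    (3,8) via x @ 5.6410
    (3,9) via y @ 6.4291  # hit
  → r_1 = 6.4291
beam 2: φ=0°, α=195°
  direction (-0.9659, -0.2588); cell (5,2); t to first gridline: x 0.4762, y 3.0523 (then +1.0353 / +3.8637)
    (4,2) via x @ 0.4762
    (3,2) via x @ 1.5115
    (2,2) via x @ 2.5468
    (2,1) via y @ 3.0523
    (1,1) via x @ 3.5821
    (0,1) via x @ 4.6173  # hit
  → r_2 = 4.6173
beam 3: φ=90°, α=285°
  direction (0.2588, -0.9659); cell (5,2); t to first gridline: x 2.0864, y 0.8179 (then +3.8637 / +1.0353)
    (5,1) via y @ 0.8179
    (5,0) via y @ 1.8531  # hit
  → r_3 = 1.8531

ranges = [6.4291, 4.6173, 1.8531]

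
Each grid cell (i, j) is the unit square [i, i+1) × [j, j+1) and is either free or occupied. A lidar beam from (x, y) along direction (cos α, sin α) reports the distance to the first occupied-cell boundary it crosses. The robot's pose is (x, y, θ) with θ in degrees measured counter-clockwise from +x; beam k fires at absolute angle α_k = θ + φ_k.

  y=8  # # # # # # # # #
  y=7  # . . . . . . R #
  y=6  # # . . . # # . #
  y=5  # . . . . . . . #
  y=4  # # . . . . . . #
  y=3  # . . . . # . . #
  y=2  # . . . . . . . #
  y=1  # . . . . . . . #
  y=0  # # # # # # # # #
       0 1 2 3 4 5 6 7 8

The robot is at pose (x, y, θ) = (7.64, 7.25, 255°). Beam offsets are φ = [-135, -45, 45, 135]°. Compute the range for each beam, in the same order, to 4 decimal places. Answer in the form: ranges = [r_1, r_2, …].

ranges = [0.8660, 0.7390, 0.7200, 0.4157]

beam 1: φ=-135°, α=120°
  dir = (cos 120°, sin 120°) = (-0.5000, 0.8660); from cell (7,7)
  next x-line at t=1.2800, next y-line at t=0.8660; Δt_x=2.0000, Δt_y=1.1547
    y: enter (7,8) at t=0.8660 ← occupied
  → r_1 = 0.8660
beam 2: φ=-45°, α=210°
  dir = (cos 210°, sin 210°) = (-0.8660, -0.5000); from cell (7,7)
  next x-line at t=0.7390, next y-line at t=0.5000; Δt_x=1.1547, Δt_y=2.0000
    y: enter (7,6) at t=0.5000
    x: enter (6,6) at t=0.7390 ← occupied
  → r_2 = 0.7390
beam 3: φ=45°, α=300°
  dir = (cos 300°, sin 300°) = (0.5000, -0.8660); from cell (7,7)
  next x-line at t=0.7200, next y-line at t=0.2887; Δt_x=2.0000, Δt_y=1.1547
    y: enter (7,6) at t=0.2887
    x: enter (8,6) at t=0.7200 ← occupied
  → r_3 = 0.7200
beam 4: φ=135°, α=30°
  dir = (cos 30°, sin 30°) = (0.8660, 0.5000); from cell (7,7)
  next x-line at t=0.4157, next y-line at t=1.5000; Δt_x=1.1547, Δt_y=2.0000
    x: enter (8,7) at t=0.4157 ← occupied
  → r_4 = 0.4157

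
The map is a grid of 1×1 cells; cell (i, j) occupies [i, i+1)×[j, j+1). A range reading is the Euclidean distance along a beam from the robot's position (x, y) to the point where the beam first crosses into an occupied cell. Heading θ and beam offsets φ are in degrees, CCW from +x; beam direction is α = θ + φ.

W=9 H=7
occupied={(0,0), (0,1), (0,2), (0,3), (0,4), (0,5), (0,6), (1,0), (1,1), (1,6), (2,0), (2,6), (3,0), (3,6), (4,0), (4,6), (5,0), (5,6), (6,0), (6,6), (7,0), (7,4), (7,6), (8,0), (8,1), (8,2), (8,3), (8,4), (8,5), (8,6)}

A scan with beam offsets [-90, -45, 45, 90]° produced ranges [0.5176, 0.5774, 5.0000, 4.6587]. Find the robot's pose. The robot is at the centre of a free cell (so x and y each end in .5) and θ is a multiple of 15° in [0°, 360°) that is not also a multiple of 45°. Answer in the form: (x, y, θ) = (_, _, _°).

(x, y, θ) = (3.5, 1.5, 345°)

Enumerate (i+0.5, j+0.5, θ) over the 33 free cells and 16 admissible headings. For each, cast all 4 beams and compare to the given ranges.
  (1.5, 5.5, 210°): beam 1 = 0.5774 ≠ 0.5176 ✗
  (3.5, 2.5, 60°): beam 1 = 3.0000 ≠ 0.5176 ✗
  (3.5, 5.5, 255°): beam 1 = 1.9319 ≠ 0.5176 ✗
  (5.5, 1.5, 150°): beam 1 = 3.0000 ≠ 0.5176 ✗
  …
  (3.5, 1.5, 345°): r_1=0.5176, r_2=0.5774, r_3=5.0000, r_4=4.6587 — all match ✓
Unique over the lattice → pose = (3.5, 1.5, 345°).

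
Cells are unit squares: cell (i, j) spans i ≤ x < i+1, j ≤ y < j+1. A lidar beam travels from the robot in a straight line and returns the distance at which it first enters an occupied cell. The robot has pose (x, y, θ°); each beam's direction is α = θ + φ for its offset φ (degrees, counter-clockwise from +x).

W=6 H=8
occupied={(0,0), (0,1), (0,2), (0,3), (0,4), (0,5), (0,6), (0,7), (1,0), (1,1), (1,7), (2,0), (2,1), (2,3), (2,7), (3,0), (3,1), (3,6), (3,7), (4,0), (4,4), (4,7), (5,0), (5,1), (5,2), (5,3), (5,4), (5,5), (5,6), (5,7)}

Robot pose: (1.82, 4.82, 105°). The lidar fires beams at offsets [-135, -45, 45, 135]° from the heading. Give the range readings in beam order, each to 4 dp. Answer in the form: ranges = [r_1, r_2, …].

ranges = [3.6719, 2.3600, 0.9469, 1.6400]

beam 1: φ=-135°, α=330°
  cosα=0.8660 sinα=-0.5000 | (1,4) | tMaxX 0.2078 tMaxY 1.6400 | tΔX 1.1547 tΔY 2.0000
    t=0.2078 [x] (2,4)
    t=1.3625 [x] (3,4)
    t=1.6400 [y] (3,3)
    t=2.5172 [x] (4,3)
    t=3.6400 [y] (4,2)
    t=3.6719 [x] (5,2) — stop
  → r_1 = 3.6719
beam 2: φ=-45°, α=60°
  cosα=0.5000 sinα=0.8660 | (1,4) | tMaxX 0.3600 tMaxY 0.2078 | tΔX 2.0000 tΔY 1.1547
    t=0.2078 [y] (1,5)
    t=0.3600 [x] (2,5)
    t=1.3625 [y] (2,6)
    t=2.3600 [x] (3,6) — stop
  → r_2 = 2.3600
beam 3: φ=45°, α=150°
  cosα=-0.8660 sinα=0.5000 | (1,4) | tMaxX 0.9469 tMaxY 0.3600 | tΔX 1.1547 tΔY 2.0000
    t=0.3600 [y] (1,5)
    t=0.9469 [x] (0,5) — stop
  → r_3 = 0.9469
beam 4: φ=135°, α=240°
  cosα=-0.5000 sinα=-0.8660 | (1,4) | tMaxX 1.6400 tMaxY 0.9469 | tΔX 2.0000 tΔY 1.1547
    t=0.9469 [y] (1,3)
    t=1.6400 [x] (0,3) — stop
  → r_4 = 1.6400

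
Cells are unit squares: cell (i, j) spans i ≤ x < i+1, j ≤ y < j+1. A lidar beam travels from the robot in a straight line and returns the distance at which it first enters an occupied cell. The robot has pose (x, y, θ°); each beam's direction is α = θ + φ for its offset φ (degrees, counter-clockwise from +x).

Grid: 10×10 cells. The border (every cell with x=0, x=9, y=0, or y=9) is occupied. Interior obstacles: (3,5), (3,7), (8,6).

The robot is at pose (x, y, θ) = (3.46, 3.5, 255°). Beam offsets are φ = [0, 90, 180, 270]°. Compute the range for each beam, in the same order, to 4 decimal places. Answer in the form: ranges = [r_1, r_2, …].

beam 1: φ=0°, α=255°
  dir = (cos 255°, sin 255°) = (-0.2588, -0.9659); from cell (3,3)
  next x-line at t=1.7773, next y-line at t=0.5176; Δt_x=3.8637, Δt_y=1.0353
    y: enter (3,2) at t=0.5176
    y: enter (3,1) at t=1.5529
    x: enter (2,1) at t=1.7773
    y: enter (2,0) at t=2.5882 ← occupied
  → r_1 = 2.5882
beam 2: φ=90°, α=345°
  dir = (cos 345°, sin 345°) = (0.9659, -0.2588); from cell (3,3)
  next x-line at t=0.5590, next y-line at t=1.9319; Δt_x=1.0353, Δt_y=3.8637
    x: enter (4,3) at t=0.5590
    x: enter (5,3) at t=1.5943
    y: enter (5,2) at t=1.9319
    x: enter (6,2) at t=2.6296
    x: enter (7,2) at t=3.6649
    x: enter (8,2) at t=4.7002
    x: enter (9,2) at t=5.7354 ← occupied
  → r_2 = 5.7354
beam 3: φ=180°, α=75°
  dir = (cos 75°, sin 75°) = (0.2588, 0.9659); from cell (3,3)
  next x-line at t=2.0864, next y-line at t=0.5176; Δt_x=3.8637, Δt_y=1.0353
    y: enter (3,4) at t=0.5176
    y: enter (3,5) at t=1.5529 ← occupied
  → r_3 = 1.5529
beam 4: φ=270°, α=165°
  dir = (cos 165°, sin 165°) = (-0.9659, 0.2588); from cell (3,3)
  next x-line at t=0.4762, next y-line at t=1.9319; Δt_x=1.0353, Δt_y=3.8637
    x: enter (2,3) at t=0.4762
    x: enter (1,3) at t=1.5115
    y: enter (1,4) at t=1.9319
    x: enter (0,4) at t=2.5468 ← occupied
  → r_4 = 2.5468

ranges = [2.5882, 5.7354, 1.5529, 2.5468]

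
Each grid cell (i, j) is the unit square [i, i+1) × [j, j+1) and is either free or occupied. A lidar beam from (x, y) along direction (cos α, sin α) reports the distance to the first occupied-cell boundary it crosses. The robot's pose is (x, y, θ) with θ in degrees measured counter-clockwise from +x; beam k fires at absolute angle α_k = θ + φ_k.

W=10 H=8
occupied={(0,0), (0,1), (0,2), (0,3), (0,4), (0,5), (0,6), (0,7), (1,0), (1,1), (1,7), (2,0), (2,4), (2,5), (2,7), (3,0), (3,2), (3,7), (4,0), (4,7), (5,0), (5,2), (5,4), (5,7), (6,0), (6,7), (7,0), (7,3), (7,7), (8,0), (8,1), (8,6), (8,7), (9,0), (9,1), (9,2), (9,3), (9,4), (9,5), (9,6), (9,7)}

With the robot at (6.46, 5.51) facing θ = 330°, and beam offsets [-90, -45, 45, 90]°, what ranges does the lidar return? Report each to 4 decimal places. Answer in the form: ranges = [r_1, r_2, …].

beam 1: φ=-90°, α=240°
  d=(-0.5000,-0.8660)  start (6,5)  tX=0.9200 tY=0.5889  stride 1/|dx|=2.0000 1/|dy|=1.1547
    cross y-line → (6,4), t=0.5889
    cross x-line → (5,4), t=0.9200 (wall)
  → r_1 = 0.9200
beam 2: φ=-45°, α=285°
  d=(0.2588,-0.9659)  start (6,5)  tX=2.0864 tY=0.5280  stride 1/|dx|=3.8637 1/|dy|=1.0353
    cross y-line → (6,4), t=0.5280
    cross y-line → (6,3), t=1.5633
    cross x-line → (7,3), t=2.0864 (wall)
  → r_2 = 2.0864
beam 3: φ=45°, α=15°
  d=(0.9659,0.2588)  start (6,5)  tX=0.5590 tY=1.8932  stride 1/|dx|=1.0353 1/|dy|=3.8637
    cross x-line → (7,5), t=0.5590
    cross x-line → (8,5), t=1.5943
    cross y-line → (8,6), t=1.8932 (wall)
  → r_3 = 1.8932
beam 4: φ=90°, α=60°
  d=(0.5000,0.8660)  start (6,5)  tX=1.0800 tY=0.5658  stride 1/|dx|=2.0000 1/|dy|=1.1547
    cross y-line → (6,6), t=0.5658
    cross x-line → (7,6), t=1.0800
    cross y-line → (7,7), t=1.7205 (wall)
  → r_4 = 1.7205

ranges = [0.9200, 2.0864, 1.8932, 1.7205]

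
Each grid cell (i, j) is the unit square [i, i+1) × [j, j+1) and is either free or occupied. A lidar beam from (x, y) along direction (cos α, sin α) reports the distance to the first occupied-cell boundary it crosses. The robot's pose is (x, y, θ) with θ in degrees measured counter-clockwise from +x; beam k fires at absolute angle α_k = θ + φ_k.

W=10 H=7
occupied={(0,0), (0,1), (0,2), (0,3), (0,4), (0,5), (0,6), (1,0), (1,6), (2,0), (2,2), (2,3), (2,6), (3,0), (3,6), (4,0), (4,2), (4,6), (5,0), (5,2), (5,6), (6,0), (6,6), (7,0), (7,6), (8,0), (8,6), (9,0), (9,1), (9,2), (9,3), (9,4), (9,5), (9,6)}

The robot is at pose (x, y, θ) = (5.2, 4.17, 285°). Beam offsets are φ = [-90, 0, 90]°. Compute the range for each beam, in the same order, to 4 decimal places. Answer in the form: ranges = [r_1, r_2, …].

beam 1: φ=-90°, α=195°
  d=(-0.9659,-0.2588)  start (5,4)  tX=0.2071 tY=0.6568  stride 1/|dx|=1.0353 1/|dy|=3.8637
    cross x-line → (4,4), t=0.2071
    cross y-line → (4,3), t=0.6568
    cross x-line → (3,3), t=1.2423
    cross x-line → (2,3), t=2.2776 (wall)
  → r_1 = 2.2776
beam 2: φ=0°, α=285°
  d=(0.2588,-0.9659)  start (5,4)  tX=3.0910 tY=0.1760  stride 1/|dx|=3.8637 1/|dy|=1.0353
    cross y-line → (5,3), t=0.1760
    cross y-line → (5,2), t=1.2113 (wall)
  → r_2 = 1.2113
beam 3: φ=90°, α=15°
  d=(0.9659,0.2588)  start (5,4)  tX=0.8282 tY=3.2069  stride 1/|dx|=1.0353 1/|dy|=3.8637
    cross x-line → (6,4), t=0.8282
    cross x-line → (7,4), t=1.8635
    cross x-line → (8,4), t=2.8988
    cross y-line → (8,5), t=3.2069
    cross x-line → (9,5), t=3.9340 (wall)
  → r_3 = 3.9340

ranges = [2.2776, 1.2113, 3.9340]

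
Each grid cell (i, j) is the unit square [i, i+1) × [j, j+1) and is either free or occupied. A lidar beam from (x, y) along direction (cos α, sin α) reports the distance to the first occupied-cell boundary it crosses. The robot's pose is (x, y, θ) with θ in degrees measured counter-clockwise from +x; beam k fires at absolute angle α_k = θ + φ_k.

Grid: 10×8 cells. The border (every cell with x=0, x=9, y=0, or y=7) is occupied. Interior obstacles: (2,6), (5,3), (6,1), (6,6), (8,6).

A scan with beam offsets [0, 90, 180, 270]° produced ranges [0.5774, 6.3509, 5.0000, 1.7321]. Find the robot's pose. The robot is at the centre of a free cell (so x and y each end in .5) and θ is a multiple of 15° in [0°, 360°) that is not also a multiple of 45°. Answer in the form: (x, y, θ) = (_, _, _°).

Enumerate (i+0.5, j+0.5, θ) over the 43 free cells and 16 admissible headings. For each, cast all 4 beams and compare to the given ranges.
  (6.5, 2.5, 75°): beam 1 = 4.6587 ≠ 0.5774 ✗
  (6.5, 3.5, 165°): beam 1 = 0.5176 ≠ 0.5774 ✗
  (8.5, 1.5, 255°): beam 1 = 0.5176 ≠ 0.5774 ✗
  …
  (6.5, 5.5, 120°): r_1=0.5774, r_2=6.3509, r_3=5.0000, r_4=1.7321 — all match ✓
Only this pose fits every beam.

(x, y, θ) = (6.5, 5.5, 120°)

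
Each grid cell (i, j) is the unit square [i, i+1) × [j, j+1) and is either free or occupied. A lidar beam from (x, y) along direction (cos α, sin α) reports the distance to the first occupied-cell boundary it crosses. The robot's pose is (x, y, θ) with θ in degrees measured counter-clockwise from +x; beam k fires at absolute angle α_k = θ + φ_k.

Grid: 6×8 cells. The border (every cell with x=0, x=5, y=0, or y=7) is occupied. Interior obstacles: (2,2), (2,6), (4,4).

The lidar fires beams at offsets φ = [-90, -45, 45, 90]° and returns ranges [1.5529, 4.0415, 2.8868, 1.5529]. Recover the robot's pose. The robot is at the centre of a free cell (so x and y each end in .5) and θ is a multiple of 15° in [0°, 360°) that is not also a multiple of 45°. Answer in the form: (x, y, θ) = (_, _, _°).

Enumerate (i+0.5, j+0.5, θ) over the 21 free cells and 16 admissible headings. For each, cast all 4 beams and compare to the given ranges.
  (3.5, 6.5, 300°): beam 1 = 0.5774 ≠ 1.5529 ✗
  (1.5, 1.5, 120°): beam 1 = 1.0000 ≠ 1.5529 ✗
  (3.5, 6.5, 345°): beam 1 = 3.6235 ≠ 1.5529 ✗
  (4.5, 5.5, 300°): beam 1 = 4.0415 ≠ 1.5529 ✗
  …
  (2.5, 4.5, 345°): r_1=1.5529, r_2=4.0415, r_3=2.8868, r_4=1.5529 — all match ✓
Unique over the lattice → pose = (2.5, 4.5, 345°).

(x, y, θ) = (2.5, 4.5, 345°)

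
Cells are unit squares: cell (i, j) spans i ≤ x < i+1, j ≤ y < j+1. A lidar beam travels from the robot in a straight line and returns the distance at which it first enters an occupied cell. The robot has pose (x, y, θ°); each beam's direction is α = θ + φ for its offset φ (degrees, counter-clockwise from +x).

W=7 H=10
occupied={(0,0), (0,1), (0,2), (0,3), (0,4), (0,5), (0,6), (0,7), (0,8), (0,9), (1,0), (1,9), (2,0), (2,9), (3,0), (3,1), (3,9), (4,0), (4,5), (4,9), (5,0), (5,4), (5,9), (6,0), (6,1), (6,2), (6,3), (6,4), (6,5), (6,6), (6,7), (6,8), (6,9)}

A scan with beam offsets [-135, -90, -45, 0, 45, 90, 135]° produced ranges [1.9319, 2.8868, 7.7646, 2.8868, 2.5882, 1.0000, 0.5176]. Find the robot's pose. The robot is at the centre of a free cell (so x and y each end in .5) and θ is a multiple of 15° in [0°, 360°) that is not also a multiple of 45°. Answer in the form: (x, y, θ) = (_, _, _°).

(x, y, θ) = (3.5, 8.5, 300°)

Enumerate (i+0.5, j+0.5, θ) over the 37 free cells and 16 admissible headings. For each, cast all 7 beams and compare to the given ranges.
  (5.5, 1.5, 30°): beam 1 = 0.5176 ≠ 1.9319 ✗
  (5.5, 7.5, 75°): beam 1 = 1.0000 ≠ 1.9319 ✗
  (3.5, 6.5, 195°): beam 1 = 2.8868 ≠ 1.9319 ✗
  …
  (3.5, 8.5, 300°): r_1=1.9319, r_2=2.8868, r_3=7.7646, r_4=2.8868, r_5=2.5882, r_6=1.0000, r_7=0.5176 — all match ✓
No second candidate reproduces the full scan.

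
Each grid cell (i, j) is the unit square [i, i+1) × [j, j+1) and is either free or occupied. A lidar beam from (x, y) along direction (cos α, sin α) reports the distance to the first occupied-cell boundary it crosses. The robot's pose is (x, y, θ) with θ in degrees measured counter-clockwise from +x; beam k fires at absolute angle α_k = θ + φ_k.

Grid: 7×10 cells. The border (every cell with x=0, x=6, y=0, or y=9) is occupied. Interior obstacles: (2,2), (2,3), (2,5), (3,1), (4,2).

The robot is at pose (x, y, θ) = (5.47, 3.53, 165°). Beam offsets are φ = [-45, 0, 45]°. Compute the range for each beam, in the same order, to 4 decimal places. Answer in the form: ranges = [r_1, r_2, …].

ranges = [6.3162, 4.6277, 1.0600]

beam 1: φ=-45°, α=120°
  d=(-0.5000,0.8660)  start (5,3)  tX=0.9400 tY=0.5427  stride 1/|dx|=2.0000 1/|dy|=1.1547
    cross y-line → (5,4), t=0.5427
    cross x-line → (4,4), t=0.9400
    cross y-line → (4,5), t=1.6974
    cross y-line → (4,6), t=2.8521
    cross x-line → (3,6), t=2.9400
    cross y-line → (3,7), t=4.0068
    cross x-line → (2,7), t=4.9400
    cross y-line → (2,8), t=5.1615
    cross y-line → (2,9), t=6.3162 (wall)
  → r_1 = 6.3162
beam 2: φ=0°, α=165°
  d=(-0.9659,0.2588)  start (5,3)  tX=0.4866 tY=1.8159  stride 1/|dx|=1.0353 1/|dy|=3.8637
    cross x-line → (4,3), t=0.4866
    cross x-line → (3,3), t=1.5219
    cross y-line → (3,4), t=1.8159
    cross x-line → (2,4), t=2.5571
    cross x-line → (1,4), t=3.5924
    cross x-line → (0,4), t=4.6277 (wall)
  → r_2 = 4.6277
beam 3: φ=45°, α=210°
  d=(-0.8660,-0.5000)  start (5,3)  tX=0.5427 tY=1.0600  stride 1/|dx|=1.1547 1/|dy|=2.0000
    cross x-line → (4,3), t=0.5427
    cross y-line → (4,2), t=1.0600 (wall)
  → r_3 = 1.0600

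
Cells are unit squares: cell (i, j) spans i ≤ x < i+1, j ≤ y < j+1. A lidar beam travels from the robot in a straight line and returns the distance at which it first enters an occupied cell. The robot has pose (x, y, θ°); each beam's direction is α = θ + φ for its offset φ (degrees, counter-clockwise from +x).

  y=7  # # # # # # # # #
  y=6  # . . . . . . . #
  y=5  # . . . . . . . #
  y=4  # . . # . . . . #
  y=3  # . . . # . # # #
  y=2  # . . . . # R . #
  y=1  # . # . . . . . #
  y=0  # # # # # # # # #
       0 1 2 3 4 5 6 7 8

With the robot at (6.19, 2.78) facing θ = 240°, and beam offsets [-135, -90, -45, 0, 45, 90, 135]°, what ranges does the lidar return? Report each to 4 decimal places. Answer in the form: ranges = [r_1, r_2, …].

beam 1: φ=-135°, α=105°
  dir = (cos 105°, sin 105°) = (-0.2588, 0.9659); from cell (6,2)
  next x-line at t=0.7341, next y-line at t=0.2278; Δt_x=3.8637, Δt_y=1.0353
    y: enter (6,3) at t=0.2278 ← occupied
  → r_1 = 0.2278
beam 2: φ=-90°, α=150°
  dir = (cos 150°, sin 150°) = (-0.8660, 0.5000); from cell (6,2)
  next x-line at t=0.2194, next y-line at t=0.4400; Δt_x=1.1547, Δt_y=2.0000
    x: enter (5,2) at t=0.2194 ← occupied
  → r_2 = 0.2194
beam 3: φ=-45°, α=195°
  dir = (cos 195°, sin 195°) = (-0.9659, -0.2588); from cell (6,2)
  next x-line at t=0.1967, next y-line at t=3.0137; Δt_x=1.0353, Δt_y=3.8637
    x: enter (5,2) at t=0.1967 ← occupied
  → r_3 = 0.1967
beam 4: φ=0°, α=240°
  dir = (cos 240°, sin 240°) = (-0.5000, -0.8660); from cell (6,2)
  next x-line at t=0.3800, next y-line at t=0.9007; Δt_x=2.0000, Δt_y=1.1547
    x: enter (5,2) at t=0.3800 ← occupied
  → r_4 = 0.3800
beam 5: φ=45°, α=285°
  dir = (cos 285°, sin 285°) = (0.2588, -0.9659); from cell (6,2)
  next x-line at t=3.1296, next y-line at t=0.8075; Δt_x=3.8637, Δt_y=1.0353
    y: enter (6,1) at t=0.8075
    y: enter (6,0) at t=1.8428 ← occupied
  → r_5 = 1.8428
beam 6: φ=90°, α=330°
  dir = (cos 330°, sin 330°) = (0.8660, -0.5000); from cell (6,2)
  next x-line at t=0.9353, next y-line at t=1.5600; Δt_x=1.1547, Δt_y=2.0000
    x: enter (7,2) at t=0.9353
    y: enter (7,1) at t=1.5600
    x: enter (8,1) at t=2.0900 ← occupied
  → r_6 = 2.0900
beam 7: φ=135°, α=15°
  dir = (cos 15°, sin 15°) = (0.9659, 0.2588); from cell (6,2)
  next x-line at t=0.8386, next y-line at t=0.8500; Δt_x=1.0353, Δt_y=3.8637
    x: enter (7,2) at t=0.8386
    y: enter (7,3) at t=0.8500 ← occupied
  → r_7 = 0.8500

ranges = [0.2278, 0.2194, 0.1967, 0.3800, 1.8428, 2.0900, 0.8500]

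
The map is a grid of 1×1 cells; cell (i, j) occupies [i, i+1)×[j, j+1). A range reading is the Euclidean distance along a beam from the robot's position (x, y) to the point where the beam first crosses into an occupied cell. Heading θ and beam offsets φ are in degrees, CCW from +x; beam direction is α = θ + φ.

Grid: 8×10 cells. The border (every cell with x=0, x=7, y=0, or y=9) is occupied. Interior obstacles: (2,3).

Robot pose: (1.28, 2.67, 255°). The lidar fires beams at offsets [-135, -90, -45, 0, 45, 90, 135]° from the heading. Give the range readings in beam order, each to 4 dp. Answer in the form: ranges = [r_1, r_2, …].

ranges = [0.5600, 0.2899, 0.3233, 1.0818, 1.9283, 5.9218, 0.8314]

beam 1: φ=-135°, α=120°
  d=(-0.5000,0.8660)  start (1,2)  tX=0.5600 tY=0.3811  stride 1/|dx|=2.0000 1/|dy|=1.1547
    cross y-line → (1,3), t=0.3811
    cross x-line → (0,3), t=0.5600 (wall)
  → r_1 = 0.5600
beam 2: φ=-90°, α=165°
  d=(-0.9659,0.2588)  start (1,2)  tX=0.2899 tY=1.2750  stride 1/|dx|=1.0353 1/|dy|=3.8637
    cross x-line → (0,2), t=0.2899 (wall)
  → r_2 = 0.2899
beam 3: φ=-45°, α=210°
  d=(-0.8660,-0.5000)  start (1,2)  tX=0.3233 tY=1.3400  stride 1/|dx|=1.1547 1/|dy|=2.0000
    cross x-line → (0,2), t=0.3233 (wall)
  → r_3 = 0.3233
beam 4: φ=0°, α=255°
  d=(-0.2588,-0.9659)  start (1,2)  tX=1.0818 tY=0.6936  stride 1/|dx|=3.8637 1/|dy|=1.0353
    cross y-line → (1,1), t=0.6936
    cross x-line → (0,1), t=1.0818 (wall)
  → r_4 = 1.0818
beam 5: φ=45°, α=300°
  d=(0.5000,-0.8660)  start (1,2)  tX=1.4400 tY=0.7736  stride 1/|dx|=2.0000 1/|dy|=1.1547
    cross y-line → (1,1), t=0.7736
    cross x-line → (2,1), t=1.4400
    cross y-line → (2,0), t=1.9283 (wall)
  → r_5 = 1.9283
beam 6: φ=90°, α=345°
  d=(0.9659,-0.2588)  start (1,2)  tX=0.7454 tY=2.5887  stride 1/|dx|=1.0353 1/|dy|=3.8637
    cross x-line → (2,2), t=0.7454
    cross x-line → (3,2), t=1.7807
    cross y-line → (3,1), t=2.5887
    cross x-line → (4,1), t=2.8160
    cross x-line → (5,1), t=3.8512
    cross x-line → (6,1), t=4.8865
    cross x-line → (7,1), t=5.9218 (wall)
  → r_6 = 5.9218
beam 7: φ=135°, α=30°
  d=(0.8660,0.5000)  start (1,2)  tX=0.8314 tY=0.6600  stride 1/|dx|=1.1547 1/|dy|=2.0000
    cross y-line → (1,3), t=0.6600
    cross x-line → (2,3), t=0.8314 (wall)
  → r_7 = 0.8314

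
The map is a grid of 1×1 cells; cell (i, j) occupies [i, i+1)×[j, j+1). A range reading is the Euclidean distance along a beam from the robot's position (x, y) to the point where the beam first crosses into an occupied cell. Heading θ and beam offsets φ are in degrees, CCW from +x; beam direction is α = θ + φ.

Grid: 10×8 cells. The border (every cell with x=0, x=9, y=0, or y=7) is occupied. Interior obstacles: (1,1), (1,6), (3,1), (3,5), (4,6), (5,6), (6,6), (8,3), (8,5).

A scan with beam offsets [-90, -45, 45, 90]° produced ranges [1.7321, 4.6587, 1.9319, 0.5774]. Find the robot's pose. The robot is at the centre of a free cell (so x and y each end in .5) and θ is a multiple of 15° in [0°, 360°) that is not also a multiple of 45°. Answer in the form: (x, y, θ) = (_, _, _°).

Enumerate (i+0.5, j+0.5, θ) over the 39 free cells and 16 admissible headings. For each, cast all 4 beams and compare to the given ranges.
  (7.5, 4.5, 255°): beam 1 = 3.6235 ≠ 1.7321 ✗
  (6.5, 3.5, 300°): beam 1 = 3.0000 ≠ 1.7321 ✗
  (6.5, 5.5, 150°): beam 1 = 0.5774 ≠ 1.7321 ✗
  (3.5, 6.5, 240°): beam 1 = 1.0000 ≠ 1.7321 ✗
  …
  (7.5, 1.5, 150°): r_1=1.7321, r_2=4.6587, r_3=1.9319, r_4=0.5774 — all match ✓
Only this pose fits every beam.

(x, y, θ) = (7.5, 1.5, 150°)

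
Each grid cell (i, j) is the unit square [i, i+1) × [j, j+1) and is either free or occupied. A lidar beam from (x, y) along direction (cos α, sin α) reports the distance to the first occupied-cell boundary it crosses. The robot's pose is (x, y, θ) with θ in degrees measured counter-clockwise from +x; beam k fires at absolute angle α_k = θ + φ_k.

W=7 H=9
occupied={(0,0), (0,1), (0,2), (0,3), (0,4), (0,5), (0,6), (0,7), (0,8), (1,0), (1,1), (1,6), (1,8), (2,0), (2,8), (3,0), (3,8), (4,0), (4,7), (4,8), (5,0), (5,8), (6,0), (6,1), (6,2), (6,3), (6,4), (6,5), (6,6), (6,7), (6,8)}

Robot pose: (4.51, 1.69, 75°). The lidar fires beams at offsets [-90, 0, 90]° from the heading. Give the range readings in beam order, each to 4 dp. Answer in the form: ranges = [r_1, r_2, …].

ranges = [1.5426, 5.7569, 3.6338]

beam 1: φ=-90°, α=345°
  cosα=0.9659 sinα=-0.2588 | (4,1) | tMaxX 0.5073 tMaxY 2.6660 | tΔX 1.0353 tΔY 3.8637
    t=0.5073 [x] (5,1)
    t=1.5426 [x] (6,1) — stop
  → r_1 = 1.5426
beam 2: φ=0°, α=75°
  cosα=0.2588 sinα=0.9659 | (4,1) | tMaxX 1.8932 tMaxY 0.3209 | tΔX 3.8637 tΔY 1.0353
    t=0.3209 [y] (4,2)
    t=1.3562 [y] (4,3)
    t=1.8932 [x] (5,3)
    t=2.3915 [y] (5,4)
    t=3.4268 [y] (5,5)
    t=4.4620 [y] (5,6)
    t=5.4973 [y] (5,7)
    t=5.7569 [x] (6,7) — stop
  → r_2 = 5.7569
beam 3: φ=90°, α=165°
  cosα=-0.9659 sinα=0.2588 | (4,1) | tMaxX 0.5280 tMaxY 1.1977 | tΔX 1.0353 tΔY 3.8637
    t=0.5280 [x] (3,1)
    t=1.1977 [y] (3,2)
    t=1.5633 [x] (2,2)
    t=2.5985 [x] (1,2)
    t=3.6338 [x] (0,2) — stop
  → r_3 = 3.6338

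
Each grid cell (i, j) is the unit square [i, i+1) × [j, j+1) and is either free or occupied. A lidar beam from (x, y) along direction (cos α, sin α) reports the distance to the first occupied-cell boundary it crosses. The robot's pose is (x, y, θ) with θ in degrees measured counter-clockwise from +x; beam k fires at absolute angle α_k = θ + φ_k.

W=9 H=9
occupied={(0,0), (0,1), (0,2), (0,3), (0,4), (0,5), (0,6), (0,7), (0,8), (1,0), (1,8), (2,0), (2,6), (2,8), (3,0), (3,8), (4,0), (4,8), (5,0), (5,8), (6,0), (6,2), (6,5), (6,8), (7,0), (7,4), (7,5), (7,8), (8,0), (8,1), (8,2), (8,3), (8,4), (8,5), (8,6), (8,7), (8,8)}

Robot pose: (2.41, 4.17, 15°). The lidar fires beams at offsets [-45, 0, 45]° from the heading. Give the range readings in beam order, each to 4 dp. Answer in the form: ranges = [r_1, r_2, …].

ranges = [4.1454, 3.7166, 4.4225]

beam 1: φ=-45°, α=330°
  cosα=0.8660 sinα=-0.5000 | (2,4) | tMaxX 0.6813 tMaxY 0.3400 | tΔX 1.1547 tΔY 2.0000
    t=0.3400 [y] (2,3)
    t=0.6813 [x] (3,3)
    t=1.8360 [x] (4,3)
    t=2.3400 [y] (4,2)
    t=2.9907 [x] (5,2)
    t=4.1454 [x] (6,2) — stop
  → r_1 = 4.1454
beam 2: φ=0°, α=15°
  cosα=0.9659 sinα=0.2588 | (2,4) | tMaxX 0.6108 tMaxY 3.2069 | tΔX 1.0353 tΔY 3.8637
    t=0.6108 [x] (3,4)
    t=1.6461 [x] (4,4)
    t=2.6814 [x] (5,4)
    t=3.2069 [y] (5,5)
    t=3.7166 [x] (6,5) — stop
  → r_2 = 3.7166
beam 3: φ=45°, α=60°
  cosα=0.5000 sinα=0.8660 | (2,4) | tMaxX 1.1800 tMaxY 0.9584 | tΔX 2.0000 tΔY 1.1547
    t=0.9584 [y] (2,5)
    t=1.1800 [x] (3,5)
    t=2.1131 [y] (3,6)
    t=3.1800 [x] (4,6)
    t=3.2678 [y] (4,7)
    t=4.4225 [y] (4,8) — stop
  → r_3 = 4.4225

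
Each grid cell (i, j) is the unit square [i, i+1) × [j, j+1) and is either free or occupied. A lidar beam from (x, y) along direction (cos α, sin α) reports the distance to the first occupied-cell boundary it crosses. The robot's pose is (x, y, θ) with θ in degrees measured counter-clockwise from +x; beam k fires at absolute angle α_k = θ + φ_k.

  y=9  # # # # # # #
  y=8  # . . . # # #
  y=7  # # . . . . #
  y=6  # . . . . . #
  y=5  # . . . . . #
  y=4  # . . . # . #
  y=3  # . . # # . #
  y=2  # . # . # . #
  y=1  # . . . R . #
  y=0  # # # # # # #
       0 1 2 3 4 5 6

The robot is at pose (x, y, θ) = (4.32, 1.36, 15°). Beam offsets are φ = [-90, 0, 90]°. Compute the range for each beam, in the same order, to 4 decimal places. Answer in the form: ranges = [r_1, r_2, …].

beam 1: φ=-90°, α=285°
  direction (0.2588, -0.9659); cell (4,1); t to first gridline: x 2.6273, y 0.3727 (then +3.8637 / +1.0353)
    (4,0) via y @ 0.3727  # hit
  → r_1 = 0.3727
beam 2: φ=0°, α=15°
  direction (0.9659, 0.2588); cell (4,1); t to first gridline: x 0.7040, y 2.4728 (then +1.0353 / +3.8637)
    (5,1) via x @ 0.7040
    (6,1) via x @ 1.7393  # hit
  → r_2 = 1.7393
beam 3: φ=90°, α=105°
  direction (-0.2588, 0.9659); cell (4,1); t to first gridline: x 1.2364, y 0.6626 (then +3.8637 / +1.0353)
    (4,2) via y @ 0.6626  # hit
  → r_3 = 0.6626

ranges = [0.3727, 1.7393, 0.6626]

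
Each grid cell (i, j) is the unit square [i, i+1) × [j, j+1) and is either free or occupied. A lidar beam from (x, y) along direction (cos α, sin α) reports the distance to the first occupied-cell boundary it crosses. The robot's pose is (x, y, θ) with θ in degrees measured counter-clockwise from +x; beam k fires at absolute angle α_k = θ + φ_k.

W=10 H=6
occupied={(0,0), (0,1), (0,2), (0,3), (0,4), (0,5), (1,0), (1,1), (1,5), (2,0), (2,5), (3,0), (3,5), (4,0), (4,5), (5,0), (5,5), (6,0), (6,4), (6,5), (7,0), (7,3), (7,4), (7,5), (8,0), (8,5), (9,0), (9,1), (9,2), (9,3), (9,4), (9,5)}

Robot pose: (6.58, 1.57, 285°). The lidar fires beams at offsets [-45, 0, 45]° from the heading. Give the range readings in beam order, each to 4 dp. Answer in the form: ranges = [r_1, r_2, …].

beam 1: φ=-45°, α=240°
  cosα=-0.5000 sinα=-0.8660 | (6,1) | tMaxX 1.1600 tMaxY 0.6582 | tΔX 2.0000 tΔY 1.1547
    t=0.6582 [y] (6,0) — stop
  → r_1 = 0.6582
beam 2: φ=0°, α=285°
  cosα=0.2588 sinα=-0.9659 | (6,1) | tMaxX 1.6228 tMaxY 0.5901 | tΔX 3.8637 tΔY 1.0353
    t=0.5901 [y] (6,0) — stop
  → r_2 = 0.5901
beam 3: φ=45°, α=330°
  cosα=0.8660 sinα=-0.5000 | (6,1) | tMaxX 0.4850 tMaxY 1.1400 | tΔX 1.1547 tΔY 2.0000
    t=0.4850 [x] (7,1)
    t=1.1400 [y] (7,0) — stop
  → r_3 = 1.1400

ranges = [0.6582, 0.5901, 1.1400]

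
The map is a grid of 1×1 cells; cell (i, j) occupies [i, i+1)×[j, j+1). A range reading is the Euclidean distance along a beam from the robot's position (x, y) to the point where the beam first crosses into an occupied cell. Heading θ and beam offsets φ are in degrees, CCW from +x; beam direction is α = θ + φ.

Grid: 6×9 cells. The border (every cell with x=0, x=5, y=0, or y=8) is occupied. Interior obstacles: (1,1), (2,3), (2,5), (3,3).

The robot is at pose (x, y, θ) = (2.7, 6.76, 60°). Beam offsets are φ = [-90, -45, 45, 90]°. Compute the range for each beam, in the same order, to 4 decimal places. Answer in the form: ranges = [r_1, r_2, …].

beam 1: φ=-90°, α=330°
  cosα=0.8660 sinα=-0.5000 | (2,6) | tMaxX 0.3464 tMaxY 1.5200 | tΔX 1.1547 tΔY 2.0000
    t=0.3464 [x] (3,6)
    t=1.5011 [x] (4,6)
    t=1.5200 [y] (4,5)
    t=2.6558 [x] (5,5) — stop
  → r_1 = 2.6558
beam 2: φ=-45°, α=15°
  cosα=0.9659 sinα=0.2588 | (2,6) | tMaxX 0.3106 tMaxY 0.9273 | tΔX 1.0353 tΔY 3.8637
    t=0.3106 [x] (3,6)
    t=0.9273 [y] (3,7)
    t=1.3459 [x] (4,7)
    t=2.3811 [x] (5,7) — stop
  → r_2 = 2.3811
beam 3: φ=45°, α=105°
  cosα=-0.2588 sinα=0.9659 | (2,6) | tMaxX 2.7046 tMaxY 0.2485 | tΔX 3.8637 tΔY 1.0353
    t=0.2485 [y] (2,7)
    t=1.2837 [y] (2,8) — stop
  → r_3 = 1.2837
beam 4: φ=90°, α=150°
  cosα=-0.8660 sinα=0.5000 | (2,6) | tMaxX 0.8083 tMaxY 0.4800 | tΔX 1.1547 tΔY 2.0000
    t=0.4800 [y] (2,7)
    t=0.8083 [x] (1,7)
    t=1.9630 [x] (0,7) — stop
  → r_4 = 1.9630

ranges = [2.6558, 2.3811, 1.2837, 1.9630]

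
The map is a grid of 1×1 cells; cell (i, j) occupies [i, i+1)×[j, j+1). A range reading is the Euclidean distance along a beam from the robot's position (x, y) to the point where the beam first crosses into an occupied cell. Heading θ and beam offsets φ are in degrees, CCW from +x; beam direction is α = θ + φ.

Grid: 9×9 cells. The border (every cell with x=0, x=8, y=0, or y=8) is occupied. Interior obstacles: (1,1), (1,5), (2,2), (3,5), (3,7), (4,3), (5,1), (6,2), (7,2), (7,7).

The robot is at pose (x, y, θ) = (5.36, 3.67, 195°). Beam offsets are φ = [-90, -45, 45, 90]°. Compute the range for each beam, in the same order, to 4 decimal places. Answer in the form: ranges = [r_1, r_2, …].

beam 1: φ=-90°, α=105°
  cosα=-0.2588 sinα=0.9659 | (5,3) | tMaxX 1.3909 tMaxY 0.3416 | tΔX 3.8637 tΔY 1.0353
    t=0.3416 [y] (5,4)
    t=1.3769 [y] (5,5)
    t=1.3909 [x] (4,5)
    t=2.4122 [y] (4,6)
    t=3.4475 [y] (4,7)
    t=4.4827 [y] (4,8) — stop
  → r_1 = 4.4827
beam 2: φ=-45°, α=150°
  cosα=-0.8660 sinα=0.5000 | (5,3) | tMaxX 0.4157 tMaxY 0.6600 | tΔX 1.1547 tΔY 2.0000
    t=0.4157 [x] (4,3) — stop
  → r_2 = 0.4157
beam 3: φ=45°, α=240°
  cosα=-0.5000 sinα=-0.8660 | (5,3) | tMaxX 0.7200 tMaxY 0.7736 | tΔX 2.0000 tΔY 1.1547
    t=0.7200 [x] (4,3) — stop
  → r_3 = 0.7200
beam 4: φ=90°, α=285°
  cosα=0.2588 sinα=-0.9659 | (5,3) | tMaxX 2.4728 tMaxY 0.6936 | tΔX 3.8637 tΔY 1.0353
    t=0.6936 [y] (5,2)
    t=1.7289 [y] (5,1) — stop
  → r_4 = 1.7289

ranges = [4.4827, 0.4157, 0.7200, 1.7289]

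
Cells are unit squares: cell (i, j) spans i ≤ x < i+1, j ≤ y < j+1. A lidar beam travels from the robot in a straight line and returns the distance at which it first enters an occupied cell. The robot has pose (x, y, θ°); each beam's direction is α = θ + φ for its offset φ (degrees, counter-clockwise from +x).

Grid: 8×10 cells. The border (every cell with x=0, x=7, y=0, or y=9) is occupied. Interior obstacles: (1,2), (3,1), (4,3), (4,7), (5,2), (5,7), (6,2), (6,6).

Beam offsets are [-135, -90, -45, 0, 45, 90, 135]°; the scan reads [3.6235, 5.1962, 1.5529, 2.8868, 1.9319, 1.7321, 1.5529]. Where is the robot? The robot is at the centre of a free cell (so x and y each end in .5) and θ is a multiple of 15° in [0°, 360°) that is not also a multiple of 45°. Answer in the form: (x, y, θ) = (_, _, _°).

The pose lattice has 40·16 = 640 candidates. Test each by forward raycasting.
  (3.5, 4.5, 195°): beam 1 = 2.8868 ≠ 3.6235 ✗
  (2.5, 3.5, 330°): beam 1 = 1.5529 ≠ 3.6235 ✗
  (4.5, 6.5, 75°): beam 1 = 4.0415 ≠ 3.6235 ✗
  (1.5, 6.5, 330°): beam 1 = 0.5176 ≠ 3.6235 ✗
  (2.5, 3.5, 345°): beam 1 = 1.0000 ≠ 3.6235 ✗
  …
  (4.5, 5.5, 330°): r_1=3.6235, r_2=5.1962, r_3=1.5529, r_4=2.8868, r_5=1.9319, r_6=1.7321, r_7=1.5529 — all match ✓
No second candidate reproduces the full scan.

(x, y, θ) = (4.5, 5.5, 330°)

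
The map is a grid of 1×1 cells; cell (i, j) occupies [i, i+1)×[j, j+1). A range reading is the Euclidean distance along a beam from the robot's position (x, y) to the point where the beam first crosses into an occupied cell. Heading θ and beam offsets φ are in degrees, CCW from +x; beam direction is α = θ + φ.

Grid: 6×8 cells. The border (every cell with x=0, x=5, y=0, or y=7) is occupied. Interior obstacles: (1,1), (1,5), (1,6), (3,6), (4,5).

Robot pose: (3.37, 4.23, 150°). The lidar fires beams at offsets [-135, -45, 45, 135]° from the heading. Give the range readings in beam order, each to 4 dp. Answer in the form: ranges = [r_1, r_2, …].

ranges = [1.6875, 2.8677, 2.4536, 3.3439]

beam 1: φ=-135°, α=15°
  d=(0.9659,0.2588)  start (3,4)  tX=0.6522 tY=2.9751  stride 1/|dx|=1.0353 1/|dy|=3.8637
    cross x-line → (4,4), t=0.6522
    cross x-line → (5,4), t=1.6875 (wall)
  → r_1 = 1.6875
beam 2: φ=-45°, α=105°
  d=(-0.2588,0.9659)  start (3,4)  tX=1.4296 tY=0.7972  stride 1/|dx|=3.8637 1/|dy|=1.0353
    cross y-line → (3,5), t=0.7972
    cross x-line → (2,5), t=1.4296
    cross y-line → (2,6), t=1.8324
    cross y-line → (2,7), t=2.8677 (wall)
  → r_2 = 2.8677
beam 3: φ=45°, α=195°
  d=(-0.9659,-0.2588)  start (3,4)  tX=0.3831 tY=0.8887  stride 1/|dx|=1.0353 1/|dy|=3.8637
    cross x-line → (2,4), t=0.3831
    cross y-line → (2,3), t=0.8887
    cross x-line → (1,3), t=1.4183
    cross x-line → (0,3), t=2.4536 (wall)
  → r_3 = 2.4536
beam 4: φ=135°, α=285°
  d=(0.2588,-0.9659)  start (3,4)  tX=2.4341 tY=0.2381  stride 1/|dx|=3.8637 1/|dy|=1.0353
    cross y-line → (3,3), t=0.2381
    cross y-line → (3,2), t=1.2734
    cross y-line → (3,1), t=2.3087
    cross x-line → (4,1), t=2.4341
    cross y-line → (4,0), t=3.3439 (wall)
  → r_4 = 3.3439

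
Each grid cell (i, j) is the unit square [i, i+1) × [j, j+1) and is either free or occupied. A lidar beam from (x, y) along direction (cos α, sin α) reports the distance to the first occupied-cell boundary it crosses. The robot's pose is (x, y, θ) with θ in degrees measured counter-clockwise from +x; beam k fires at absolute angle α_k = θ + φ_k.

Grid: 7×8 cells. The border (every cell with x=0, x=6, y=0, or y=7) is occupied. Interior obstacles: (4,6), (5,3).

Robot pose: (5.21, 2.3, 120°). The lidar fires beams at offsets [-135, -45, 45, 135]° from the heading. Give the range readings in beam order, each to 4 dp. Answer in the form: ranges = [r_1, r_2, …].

beam 1: φ=-135°, α=345°
  dir = (cos 345°, sin 345°) = (0.9659, -0.2588); from cell (5,2)
  next x-line at t=0.8179, next y-line at t=1.1591; Δt_x=1.0353, Δt_y=3.8637
    x: enter (6,2) at t=0.8179 ← occupied
  → r_1 = 0.8179
beam 2: φ=-45°, α=75°
  dir = (cos 75°, sin 75°) = (0.2588, 0.9659); from cell (5,2)
  next x-line at t=3.0523, next y-line at t=0.7247; Δt_x=3.8637, Δt_y=1.0353
    y: enter (5,3) at t=0.7247 ← occupied
  → r_2 = 0.7247
beam 3: φ=45°, α=165°
  dir = (cos 165°, sin 165°) = (-0.9659, 0.2588); from cell (5,2)
  next x-line at t=0.2174, next y-line at t=2.7046; Δt_x=1.0353, Δt_y=3.8637
    x: enter (4,2) at t=0.2174
    x: enter (3,2) at t=1.2527
    x: enter (2,2) at t=2.2880
    y: enter (2,3) at t=2.7046
    x: enter (1,3) at t=3.3232
    x: enter (0,3) at t=4.3585 ← occupied
  → r_3 = 4.3585
beam 4: φ=135°, α=255°
  dir = (cos 255°, sin 255°) = (-0.2588, -0.9659); from cell (5,2)
  next x-line at t=0.8114, next y-line at t=0.3106; Δt_x=3.8637, Δt_y=1.0353
    y: enter (5,1) at t=0.3106
    x: enter (4,1) at t=0.8114
    y: enter (4,0) at t=1.3459 ← occupied
  → r_4 = 1.3459

ranges = [0.8179, 0.7247, 4.3585, 1.3459]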